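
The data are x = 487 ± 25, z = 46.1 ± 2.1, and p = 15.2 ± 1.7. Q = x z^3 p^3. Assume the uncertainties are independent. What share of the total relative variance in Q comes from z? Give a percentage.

13.9%

(δQ/Q)² = (1·δx/x)² + (3·δz/z)² + (3·δp/p)²
  x term: (1×0.0513)² = 0.00264
  z term: (3×0.0456)² = 0.0187
  p term: (3×0.112)² = 0.113
Total = 0.134. Share from z = 0.0187/0.134 = 0.139.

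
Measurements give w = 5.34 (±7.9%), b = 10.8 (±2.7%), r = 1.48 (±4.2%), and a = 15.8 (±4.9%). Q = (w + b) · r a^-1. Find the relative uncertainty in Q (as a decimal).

Let u = w + b = 16.1. δu = √(δw² + δb²) = √(0.178 + 0.0850) = 0.513, so δu/u = 0.0318.
Q is then a monomial in u, r, a:
δQ/Q = √((δu/u)² + (1·δr/r)² + (-1·δa/a)²) = √(0.00101 + 0.00176 + 0.00240) = 0.0719

0.0719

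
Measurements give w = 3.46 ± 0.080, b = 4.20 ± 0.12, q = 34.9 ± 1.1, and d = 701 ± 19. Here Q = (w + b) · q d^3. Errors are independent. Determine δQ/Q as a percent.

8.92%

Let u = w + b = 7.66. δu = √(δw² + δb²) = √(0.00640 + 0.0144) = 0.144, so δu/u = 0.0188.
Q is then a monomial in u, q, d:
δQ/Q = √((δu/u)² + (1·δq/q)² + (3·δd/d)²) = √(0.000354 + 0.000993 + 0.00661) = 0.0892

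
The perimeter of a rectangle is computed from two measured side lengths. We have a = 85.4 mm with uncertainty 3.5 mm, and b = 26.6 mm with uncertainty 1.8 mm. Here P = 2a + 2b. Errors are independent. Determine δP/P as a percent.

3.51%

Each term contributes (cᵢ δxᵢ)² to (δP)²:
  (2·δa)² = 49.0;  (2·δb)² = 13.0
δP = √(62.0) = 7.87 mm
P = 224 mm, so δP/P = 7.87/224 = 0.0351.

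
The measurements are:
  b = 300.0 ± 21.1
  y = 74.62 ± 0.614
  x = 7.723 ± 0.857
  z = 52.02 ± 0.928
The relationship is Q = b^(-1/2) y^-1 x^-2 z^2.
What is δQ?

Each factor contributes (exponent × relative error)² to (δQ/Q)²:
  (−½·δb/b)² = (-0.5×0.0703)² = 0.00124;  (-1·δy/y)² = (-1×0.00823)² = 6.77e-05;  (-2·δx/x)² = (-2×0.111)² = 0.0493;  (2·δz/z)² = (2×0.0178)² = 0.00127
δQ/Q = √(0.0518) = 0.228
Q = 0.03510, so δQ = 0.228 × 0.03510 = 0.00799.

0.00799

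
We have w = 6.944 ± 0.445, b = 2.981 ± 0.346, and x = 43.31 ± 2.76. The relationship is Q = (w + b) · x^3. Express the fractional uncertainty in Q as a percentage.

Let u = w + b = 9.925. δu = √(δw² + δb²) = √(0.198 + 0.120) = 0.564, so δu/u = 0.0568.
Q is then a monomial in u, x:
δQ/Q = √((δu/u)² + (3·δx/x)²) = √(0.00323 + 0.0365) = 0.199

19.9%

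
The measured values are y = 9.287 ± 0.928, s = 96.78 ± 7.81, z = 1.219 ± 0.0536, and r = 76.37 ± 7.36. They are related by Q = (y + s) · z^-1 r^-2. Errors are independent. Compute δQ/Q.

Let u = y + s = 106.1. δu = √(δy² + δs²) = √(0.861 + 61.0) = 7.86, so δu/u = 0.0742.
Q is then a monomial in u, z, r:
δQ/Q = √((δu/u)² + (-1·δz/z)² + (-2·δr/r)²) = √(0.00550 + 0.00193 + 0.0372) = 0.211

0.211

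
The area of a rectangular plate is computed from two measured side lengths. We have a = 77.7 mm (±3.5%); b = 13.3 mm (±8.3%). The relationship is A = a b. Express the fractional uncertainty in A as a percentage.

9.01%

Products/powers → add relative errors in quadrature, weighted by exponent:
  (1·δa/a)² = (1×0.0350)² = 0.00123;  (1·δb/b)² = (1×0.0830)² = 0.00689
δA/A = √(0.00811) = 0.0901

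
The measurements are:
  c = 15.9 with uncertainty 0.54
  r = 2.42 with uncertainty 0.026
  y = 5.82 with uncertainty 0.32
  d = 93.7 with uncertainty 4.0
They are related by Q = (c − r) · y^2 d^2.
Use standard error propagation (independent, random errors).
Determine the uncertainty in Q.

5.81e+05

Let u = c − r = 13.5. δu = √(δc² + δr²) = √(0.292 + 0.000676) = 0.541, so δu/u = 0.0401.
Q is then a monomial in u, y, d:
δQ/Q = √((δu/u)² + (2·δy/y)² + (2·δd/d)²) = √(0.00161 + 0.0121 + 0.00729) = 0.145
Q = 4.01e+06, so δQ = 0.145 × 4.01e+06 = 5.81e+05.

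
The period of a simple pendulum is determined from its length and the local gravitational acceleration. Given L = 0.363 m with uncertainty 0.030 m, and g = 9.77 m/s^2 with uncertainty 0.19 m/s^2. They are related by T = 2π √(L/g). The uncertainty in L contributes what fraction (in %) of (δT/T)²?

(δT/T)² = (½·δL/L)² + (−½·δg/g)²
  L term: (0.5×0.0826)² = 0.00171
  g term: (-0.5×0.0194)² = 9.45e-05
Total = 0.00180. Share from L = 0.00171/0.00180 = 0.948.

94.8%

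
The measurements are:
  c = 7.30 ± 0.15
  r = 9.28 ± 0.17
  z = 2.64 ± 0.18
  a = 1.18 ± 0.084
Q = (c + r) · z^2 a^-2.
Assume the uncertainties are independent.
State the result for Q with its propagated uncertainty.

Let u = c + r = 16.6. δu = √(δc² + δr²) = √(0.0225 + 0.0289) = 0.227, so δu/u = 0.0137.
Q is then a monomial in u, z, a:
δQ/Q = √((δu/u)² + (2·δz/z)² + (-2·δa/a)²) = √(0.000187 + 0.0186 + 0.0203) = 0.198
Q = 83.0, so δQ = 0.198 × 83.0 = 16.4.

83.0 ± 16.4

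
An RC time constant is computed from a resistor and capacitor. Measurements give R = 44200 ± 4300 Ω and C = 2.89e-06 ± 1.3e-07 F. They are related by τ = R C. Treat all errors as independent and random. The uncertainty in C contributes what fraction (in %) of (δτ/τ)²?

(δτ/τ)² = (1·δR/R)² + (1·δC/C)²
  R term: (1×0.0973)² = 0.00946
  C term: (1×0.0450)² = 0.00202
Total = 0.0115. Share from C = 0.00202/0.0115 = 0.176.

17.6%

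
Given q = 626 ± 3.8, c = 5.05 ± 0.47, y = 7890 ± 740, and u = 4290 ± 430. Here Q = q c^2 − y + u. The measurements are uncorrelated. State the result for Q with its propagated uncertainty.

12400 ± 3090

Let p = q·c^2 = 16000. δp/p = √((1·δq/q)² + (2·δc/c)²) = √(3.68e-05 + 0.0346) = 0.186, so δp = 2970.
Q = p − y + u: δQ = √(δp² + δy² + δu²) = √(8.84e+06 + 5.48e+05 + 1.85e+05) = 3090
Q = 12400.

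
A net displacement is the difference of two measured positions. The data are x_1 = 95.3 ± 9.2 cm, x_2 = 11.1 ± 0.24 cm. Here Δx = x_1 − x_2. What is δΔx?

Δx is a linear combination, so absolute uncertainties add in quadrature:
  (δx_1)² = 84.6;  (δx_2)² = 0.0576
δΔx = √(84.7) = 9.20 cm

9.20 cm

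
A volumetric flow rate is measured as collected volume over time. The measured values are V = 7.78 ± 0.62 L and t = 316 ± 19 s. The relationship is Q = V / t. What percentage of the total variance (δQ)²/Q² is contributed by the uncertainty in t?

(δQ/Q)² = (1·δV/V)² + (-1·δt/t)²
  V term: (1×0.0797)² = 0.00635
  t term: (-1×0.0601)² = 0.00362
Total = 0.00997. Share from t = 0.00362/0.00997 = 0.363.

36.3%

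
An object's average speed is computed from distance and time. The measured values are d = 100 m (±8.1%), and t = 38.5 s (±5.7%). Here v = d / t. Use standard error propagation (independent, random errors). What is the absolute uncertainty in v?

0.257 m/s

Each factor contributes (exponent × relative error)² to (δv/v)²:
  (1·δd/d)² = (1×0.0810)² = 0.00656;  (-1·δt/t)² = (-1×0.0570)² = 0.00325
δv/v = √(0.00981) = 0.0990
v = 2.60 m/s, so δv = 0.0990 × 2.60 = 0.257 m/s.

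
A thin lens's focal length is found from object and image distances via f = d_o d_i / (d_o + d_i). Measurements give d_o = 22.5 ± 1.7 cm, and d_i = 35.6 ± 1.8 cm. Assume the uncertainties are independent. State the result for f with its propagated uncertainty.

13.8 ± 0.693 cm

∂f/∂d_o = (d_i/(d_o+d_i))² = 0.375;  ∂f/∂d_i = (d_o/(d_o+d_i))² = 0.150
δf = √((∂f/∂d_o · δd_o)² + (∂f/∂d_i · δd_i)²) = √(0.407 + 0.0729) = 0.693 cm
f = 13.8 cm.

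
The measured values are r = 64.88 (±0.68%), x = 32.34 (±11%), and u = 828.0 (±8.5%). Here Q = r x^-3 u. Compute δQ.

Relative error in a monomial: (δQ/Q)² = Σ (nᵢ · δxᵢ/xᵢ)².
  (1·δr/r)² = (1×0.00680)² = 4.62e-05;  (-3·δx/x)² = (-3×0.110)² = 0.109;  (1·δu/u)² = (1×0.0850)² = 0.00723
δQ/Q = √(0.116) = 0.341
Q = 1.588, so δQ = 0.341 × 1.588 = 0.541.

0.541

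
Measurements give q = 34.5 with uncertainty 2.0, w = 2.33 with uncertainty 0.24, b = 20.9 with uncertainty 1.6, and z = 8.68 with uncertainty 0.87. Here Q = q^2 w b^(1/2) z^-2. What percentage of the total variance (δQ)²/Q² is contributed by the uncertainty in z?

(δQ/Q)² = (2·δq/q)² + (1·δw/w)² + (½·δb/b)² + (-2·δz/z)²
  q term: (2×0.0580)² = 0.0134
  w term: (1×0.103)² = 0.0106
  b term: (0.5×0.0766)² = 0.00147
  z term: (-2×0.100)² = 0.0402
Total = 0.0657. Share from z = 0.0402/0.0657 = 0.612.

61.2%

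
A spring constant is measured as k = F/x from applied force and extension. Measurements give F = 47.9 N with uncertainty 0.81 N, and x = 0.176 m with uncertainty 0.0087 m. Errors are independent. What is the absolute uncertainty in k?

Since k is a product/quotient, work with relative uncertainties:
  (1·δF/F)² = (1×0.0169)² = 0.000286;  (-1·δx/x)² = (-1×0.0494)² = 0.00244
δk/k = √(0.00273) = 0.0522
k = 272 N/m, so δk = 0.0522 × 272 = 14.2 N/m.

14.2 N/m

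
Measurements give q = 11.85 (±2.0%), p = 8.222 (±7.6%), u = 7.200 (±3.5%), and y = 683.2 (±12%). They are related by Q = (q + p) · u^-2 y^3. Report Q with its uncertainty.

(1.235 ± 0.455) × 10^8

Let w = q + p = 20.07. δw = √(δq² + δp²) = √(0.0562 + 0.390) = 0.668, so δw/w = 0.0333.
Q is then a monomial in w, u, y:
δQ/Q = √((δw/w)² + (-2·δu/u)² + (3·δy/y)²) = √(0.00111 + 0.00490 + 0.130) = 0.368
Q = 1.235e+08, so δQ = 0.368 × 1.235e+08 = 4.55e+07.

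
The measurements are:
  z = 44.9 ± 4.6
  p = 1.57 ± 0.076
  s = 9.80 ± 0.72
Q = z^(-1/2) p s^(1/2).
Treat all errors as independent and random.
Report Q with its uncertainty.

Since Q is a product/quotient, work with relative uncertainties:
  (−½·δz/z)² = (-0.5×0.102)² = 0.00262;  (1·δp/p)² = (1×0.0484)² = 0.00234;  (½·δs/s)² = (0.5×0.0735)² = 0.00135
δQ/Q = √(0.00632) = 0.0795
Q = 0.733, so δQ = 0.0795 × 0.733 = 0.0583.

0.733 ± 0.0583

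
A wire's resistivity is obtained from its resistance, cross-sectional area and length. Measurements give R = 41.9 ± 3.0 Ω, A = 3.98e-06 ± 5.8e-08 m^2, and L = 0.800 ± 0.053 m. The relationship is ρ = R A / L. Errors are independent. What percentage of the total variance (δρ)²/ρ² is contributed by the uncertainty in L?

(δρ/ρ)² = (1·δR/R)² + (1·δA/A)² + (-1·δL/L)²
  R term: (1×0.0716)² = 0.00513
  A term: (1×0.0146)² = 0.000212
  L term: (-1×0.0662)² = 0.00439
Total = 0.00973. Share from L = 0.00439/0.00973 = 0.451.

45.1%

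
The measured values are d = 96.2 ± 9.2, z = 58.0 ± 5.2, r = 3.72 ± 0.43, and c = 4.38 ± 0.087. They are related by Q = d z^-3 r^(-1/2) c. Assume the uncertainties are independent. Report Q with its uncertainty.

Relative error in a monomial: (δQ/Q)² = Σ (nᵢ · δxᵢ/xᵢ)².
  (1·δd/d)² = (1×0.0956)² = 0.00915;  (-3·δz/z)² = (-3×0.0897)² = 0.0723;  (−½·δr/r)² = (-0.5×0.116)² = 0.00334;  (1·δc/c)² = (1×0.0199)² = 0.000395
δQ/Q = √(0.0852) = 0.292
Q = 0.00112, so δQ = 0.292 × 0.00112 = 0.000327.

0.00112 ± 0.000327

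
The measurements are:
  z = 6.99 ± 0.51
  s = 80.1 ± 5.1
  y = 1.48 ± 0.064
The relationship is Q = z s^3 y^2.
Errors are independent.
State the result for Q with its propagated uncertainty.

(7.87 ± 1.75) × 10^6

For a monomial Q ∝ z, s^3, y^2, fractional errors add in quadrature:
  (1·δz/z)² = (1×0.0730)² = 0.00532;  (3·δs/s)² = (3×0.0637)² = 0.0365;  (2·δy/y)² = (2×0.0432)² = 0.00748
δQ/Q = √(0.0493) = 0.222
Q = 7.87e+06, so δQ = 0.222 × 7.87e+06 = 1.75e+06.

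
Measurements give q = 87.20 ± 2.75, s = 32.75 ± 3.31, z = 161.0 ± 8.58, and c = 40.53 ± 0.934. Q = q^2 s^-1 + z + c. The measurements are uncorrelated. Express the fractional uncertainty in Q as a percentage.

6.68%

Let p = q^2·s^-1 = 232.2. δp/p = √((2·δq/q)² + (-1·δs/s)²) = √(0.00398 + 0.0102) = 0.119, so δp = 27.7.
Q = p + z + c: δQ = √(δp² + δz² + δc²) = √(765 + 73.6 + 0.872) = 29.0
Q = 433.7, so δQ/Q = 29.0/433.7 = 0.0668.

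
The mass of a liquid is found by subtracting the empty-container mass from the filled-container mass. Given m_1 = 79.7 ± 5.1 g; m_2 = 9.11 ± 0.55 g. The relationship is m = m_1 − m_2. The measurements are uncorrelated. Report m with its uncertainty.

70.6 ± 5.13 g

Absolute uncertainties add in quadrature for a linear combination:
  (δm_1)² = 26.0;  (δm_2)² = 0.303
δm = √(26.3) = 5.13 g
m = 70.6 g.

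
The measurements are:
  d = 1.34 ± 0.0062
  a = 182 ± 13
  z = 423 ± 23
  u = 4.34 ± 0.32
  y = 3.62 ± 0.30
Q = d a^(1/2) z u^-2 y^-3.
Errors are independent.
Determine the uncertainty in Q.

2.54

For a monomial Q ∝ d, a^(1/2), z, u^-2, y^-3, fractional errors add in quadrature:
  (1·δd/d)² = (1×0.00463)² = 2.14e-05;  (½·δa/a)² = (0.5×0.0714)² = 0.00128;  (1·δz/z)² = (1×0.0544)² = 0.00296;  (-2·δu/u)² = (-2×0.0737)² = 0.0217;  (-3·δy/y)² = (-3×0.0829)² = 0.0618
δQ/Q = √(0.0878) = 0.296
Q = 8.56, so δQ = 0.296 × 8.56 = 2.54.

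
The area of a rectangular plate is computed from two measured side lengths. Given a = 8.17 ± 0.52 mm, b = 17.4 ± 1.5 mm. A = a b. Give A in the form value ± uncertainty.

142 ± 15.2 mm^2

A is a product of powers, so relative uncertainties combine in quadrature:
  (1·δa/a)² = (1×0.0636)² = 0.00405;  (1·δb/b)² = (1×0.0862)² = 0.00743
δA/A = √(0.0115) = 0.107
A = 142 mm^2, so δA = 0.107 × 142 = 15.2 mm^2.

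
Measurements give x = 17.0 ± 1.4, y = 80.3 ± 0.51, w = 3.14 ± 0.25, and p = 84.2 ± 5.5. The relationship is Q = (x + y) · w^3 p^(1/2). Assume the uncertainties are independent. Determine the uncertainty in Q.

Let u = x + y = 97.3. δu = √(δx² + δy²) = √(1.96 + 0.260) = 1.49, so δu/u = 0.0153.
Q is then a monomial in u, w, p:
δQ/Q = √((δu/u)² + (3·δw/w)² + (½·δp/p)²) = √(0.000235 + 0.0571 + 0.00107) = 0.242
Q = 27600, so δQ = 0.242 × 27600 = 6680.

6680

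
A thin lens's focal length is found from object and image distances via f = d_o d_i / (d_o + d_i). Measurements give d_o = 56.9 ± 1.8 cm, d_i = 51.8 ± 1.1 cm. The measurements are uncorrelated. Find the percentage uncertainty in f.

∂f/∂d_o = (d_i/(d_o+d_i))² = 0.227;  ∂f/∂d_i = (d_o/(d_o+d_i))² = 0.274
δf = √((∂f/∂d_o · δd_o)² + (∂f/∂d_i · δd_i)²) = √(0.167 + 0.0908) = 0.508 cm
f = 27.1 cm, so δf/f = 0.508/27.1 = 0.0187.

1.87%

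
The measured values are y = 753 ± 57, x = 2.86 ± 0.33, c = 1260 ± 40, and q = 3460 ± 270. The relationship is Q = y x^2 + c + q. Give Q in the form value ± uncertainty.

10900 ± 1520

Let p = y·x^2 = 6160. δp/p = √((1·δy/y)² + (2·δx/x)²) = √(0.00573 + 0.0533) = 0.243, so δp = 1500.
Q = p + c + q: δQ = √(δp² + δc² + δq²) = √(2.24e+06 + 1600 + 72900) = 1520
Q = 10900.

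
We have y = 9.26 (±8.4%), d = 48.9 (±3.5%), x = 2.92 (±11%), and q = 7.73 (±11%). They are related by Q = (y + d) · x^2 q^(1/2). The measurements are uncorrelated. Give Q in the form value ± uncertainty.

1380 ± 316

Let u = y + d = 58.2. δu = √(δy² + δd²) = √(0.605 + 2.93) = 1.88, so δu/u = 0.0323.
Q is then a monomial in u, x, q:
δQ/Q = √((δu/u)² + (2·δx/x)² + (½·δq/q)²) = √(0.00104 + 0.0484 + 0.00302) = 0.229
Q = 1380, so δQ = 0.229 × 1380 = 316.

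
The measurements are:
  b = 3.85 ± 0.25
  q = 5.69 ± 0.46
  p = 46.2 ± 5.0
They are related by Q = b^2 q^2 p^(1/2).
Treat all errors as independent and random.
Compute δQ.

Products/powers → add relative errors in quadrature, weighted by exponent:
  (2·δb/b)² = (2×0.0649)² = 0.0169;  (2·δq/q)² = (2×0.0808)² = 0.0261;  (½·δp/p)² = (0.5×0.108)² = 0.00293
δQ/Q = √(0.0459) = 0.214
Q = 3260, so δQ = 0.214 × 3260 = 699.

699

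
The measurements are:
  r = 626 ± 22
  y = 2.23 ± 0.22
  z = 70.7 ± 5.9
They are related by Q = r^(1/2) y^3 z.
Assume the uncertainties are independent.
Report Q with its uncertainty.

19600 ± 6040

Since Q is a product/quotient, work with relative uncertainties:
  (½·δr/r)² = (0.5×0.0351)² = 0.000309;  (3·δy/y)² = (3×0.0987)² = 0.0876;  (1·δz/z)² = (1×0.0835)² = 0.00696
δQ/Q = √(0.0949) = 0.308
Q = 19600, so δQ = 0.308 × 19600 = 6040.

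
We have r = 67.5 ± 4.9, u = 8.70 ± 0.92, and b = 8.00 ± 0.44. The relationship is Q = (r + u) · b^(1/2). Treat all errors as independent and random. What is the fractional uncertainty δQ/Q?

Let w = r + u = 76.2. δw = √(δr² + δu²) = √(24.0 + 0.846) = 4.99, so δw/w = 0.0654.
Q is then a monomial in w, b:
δQ/Q = √((δw/w)² + (½·δb/b)²) = √(0.00428 + 0.000756) = 0.0710

0.0710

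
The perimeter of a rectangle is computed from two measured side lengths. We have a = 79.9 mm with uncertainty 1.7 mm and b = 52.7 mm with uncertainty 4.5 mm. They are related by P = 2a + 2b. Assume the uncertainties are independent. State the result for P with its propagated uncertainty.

265 ± 9.62 mm

For a sum/difference, combine absolute errors in quadrature:
  (2·δa)² = 11.6;  (2·δb)² = 81.0
δP = √(92.6) = 9.62 mm
P = 265 mm.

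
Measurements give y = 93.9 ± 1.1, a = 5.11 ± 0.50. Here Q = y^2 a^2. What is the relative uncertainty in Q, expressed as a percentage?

Q is a product of powers, so relative uncertainties combine in quadrature:
  (2·δy/y)² = (2×0.0117)² = 0.000549;  (2·δa/a)² = (2×0.0978)² = 0.0383
δQ/Q = √(0.0388) = 0.197

19.7%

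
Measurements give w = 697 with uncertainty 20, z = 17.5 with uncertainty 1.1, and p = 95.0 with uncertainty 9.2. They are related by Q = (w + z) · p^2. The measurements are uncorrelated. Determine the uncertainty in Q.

Let u = w + z = 714. δu = √(δw² + δz²) = √(400 + 1.21) = 20.0, so δu/u = 0.0280.
Q is then a monomial in u, p:
δQ/Q = √((δu/u)² + (2·δp/p)²) = √(0.000786 + 0.0375) = 0.196
Q = 6.45e+06, so δQ = 0.196 × 6.45e+06 = 1.26e+06.

1.26e+06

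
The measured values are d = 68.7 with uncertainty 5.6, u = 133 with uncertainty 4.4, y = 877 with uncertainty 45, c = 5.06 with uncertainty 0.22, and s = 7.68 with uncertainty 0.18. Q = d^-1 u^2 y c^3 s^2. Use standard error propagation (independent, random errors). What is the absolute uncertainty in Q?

For a monomial Q ∝ d^-1, u^2, y, c^3, s^2, fractional errors add in quadrature:
  (-1·δd/d)² = (-1×0.0815)² = 0.00664;  (2·δu/u)² = (2×0.0331)² = 0.00438;  (1·δy/y)² = (1×0.0513)² = 0.00263;  (3·δc/c)² = (3×0.0435)² = 0.0170;  (2·δs/s)² = (2×0.0234)² = 0.00220
δQ/Q = √(0.0329) = 0.181
Q = 1.73e+09, so δQ = 0.181 × 1.73e+09 = 3.13e+08.

3.13e+08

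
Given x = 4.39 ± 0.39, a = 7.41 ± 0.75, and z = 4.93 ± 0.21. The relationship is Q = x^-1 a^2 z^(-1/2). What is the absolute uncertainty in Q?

Q is a product of powers, so relative uncertainties combine in quadrature:
  (-1·δx/x)² = (-1×0.0888)² = 0.00789;  (2·δa/a)² = (2×0.101)² = 0.0410;  (−½·δz/z)² = (-0.5×0.0426)² = 0.000454
δQ/Q = √(0.0493) = 0.222
Q = 5.63, so δQ = 0.222 × 5.63 = 1.25.

1.25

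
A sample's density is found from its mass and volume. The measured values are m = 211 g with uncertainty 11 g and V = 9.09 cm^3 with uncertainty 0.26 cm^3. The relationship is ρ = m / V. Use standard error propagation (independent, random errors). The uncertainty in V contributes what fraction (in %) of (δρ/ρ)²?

(δρ/ρ)² = (1·δm/m)² + (-1·δV/V)²
  m term: (1×0.0521)² = 0.00272
  V term: (-1×0.0286)² = 0.000818
Total = 0.00354. Share from V = 0.000818/0.00354 = 0.231.

23.1%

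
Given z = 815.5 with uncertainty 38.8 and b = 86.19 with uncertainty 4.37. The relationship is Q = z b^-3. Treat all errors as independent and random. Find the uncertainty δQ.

0.000203

Q is a product of powers, so relative uncertainties combine in quadrature:
  (1·δz/z)² = (1×0.0476)² = 0.00226;  (-3·δb/b)² = (-3×0.0507)² = 0.0231
δQ/Q = √(0.0254) = 0.159
Q = 0.001274, so δQ = 0.159 × 0.001274 = 0.000203.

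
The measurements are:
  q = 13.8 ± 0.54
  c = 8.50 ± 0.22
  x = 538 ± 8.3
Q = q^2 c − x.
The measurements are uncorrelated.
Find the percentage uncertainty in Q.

Let p = q^2·c = 1620. δp/p = √((2·δq/q)² + (1·δc/c)²) = √(0.00612 + 0.000670) = 0.0824, so δp = 133.
Q = p − x: δQ = √(δp² + δx²) = √(17800 + 68.9) = 134
Q = 1080, so δQ/Q = 134/1080 = 0.124.

12.4%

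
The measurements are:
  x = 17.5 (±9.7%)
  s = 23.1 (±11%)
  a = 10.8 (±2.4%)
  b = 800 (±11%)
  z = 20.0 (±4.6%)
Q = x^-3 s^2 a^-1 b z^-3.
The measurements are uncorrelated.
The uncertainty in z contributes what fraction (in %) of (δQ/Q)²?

11.6%

(δQ/Q)² = (-3·δx/x)² + (2·δs/s)² + (-1·δa/a)² + (1·δb/b)² + (-3·δz/z)²
  x term: (-3×0.0970)² = 0.0847
  s term: (2×0.110)² = 0.0484
  a term: (-1×0.0240)² = 0.000576
  b term: (1×0.110)² = 0.0121
  z term: (-3×0.0460)² = 0.0190
Total = 0.165. Share from z = 0.0190/0.165 = 0.116.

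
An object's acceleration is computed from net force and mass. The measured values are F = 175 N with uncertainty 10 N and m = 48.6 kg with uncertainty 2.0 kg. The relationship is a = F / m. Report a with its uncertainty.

3.60 ± 0.254 m/s^2

For a monomial a ∝ F, m^-1, fractional errors add in quadrature:
  (1·δF/F)² = (1×0.0571)² = 0.00327;  (-1·δm/m)² = (-1×0.0412)² = 0.00169
δa/a = √(0.00496) = 0.0704
a = 3.60 m/s^2, so δa = 0.0704 × 3.60 = 0.254 m/s^2.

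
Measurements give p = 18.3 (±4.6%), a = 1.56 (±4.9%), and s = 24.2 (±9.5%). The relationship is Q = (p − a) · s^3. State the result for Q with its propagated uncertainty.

Let u = p − a = 16.7. δu = √(δp² + δa²) = √(0.709 + 0.00584) = 0.845, so δu/u = 0.0505.
Q is then a monomial in u, s:
δQ/Q = √((δu/u)² + (3·δs/s)²) = √(0.00255 + 0.0812) = 0.289
Q = 2.37e+05, so δQ = 0.289 × 2.37e+05 = 68700.

(2.37 ± 0.687) × 10^5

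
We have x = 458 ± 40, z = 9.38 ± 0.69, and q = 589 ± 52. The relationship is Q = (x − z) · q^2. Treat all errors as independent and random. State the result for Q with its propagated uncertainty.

(1.56 ± 0.308) × 10^8

Let u = x − z = 449. δu = √(δx² + δz²) = √(1600 + 0.476) = 40.0, so δu/u = 0.0892.
Q is then a monomial in u, q:
δQ/Q = √((δu/u)² + (2·δq/q)²) = √(0.00795 + 0.0312) = 0.198
Q = 1.56e+08, so δQ = 0.198 × 1.56e+08 = 3.08e+07.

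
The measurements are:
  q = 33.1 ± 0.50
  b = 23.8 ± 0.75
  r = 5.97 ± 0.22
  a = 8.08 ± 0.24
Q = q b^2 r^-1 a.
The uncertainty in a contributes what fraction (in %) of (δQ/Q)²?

13.7%

(δQ/Q)² = (1·δq/q)² + (2·δb/b)² + (-1·δr/r)² + (1·δa/a)²
  q term: (1×0.0151)² = 0.000228
  b term: (2×0.0315)² = 0.00397
  r term: (-1×0.0369)² = 0.00136
  a term: (1×0.0297)² = 0.000882
Total = 0.00644. Share from a = 0.000882/0.00644 = 0.137.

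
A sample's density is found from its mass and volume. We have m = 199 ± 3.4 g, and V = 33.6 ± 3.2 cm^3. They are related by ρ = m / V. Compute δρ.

0.573 g/cm^3

ρ is a product of powers, so relative uncertainties combine in quadrature:
  (1·δm/m)² = (1×0.0171)² = 0.000292;  (-1·δV/V)² = (-1×0.0952)² = 0.00907
δρ/ρ = √(0.00936) = 0.0968
ρ = 5.92 g/cm^3, so δρ = 0.0968 × 5.92 = 0.573 g/cm^3.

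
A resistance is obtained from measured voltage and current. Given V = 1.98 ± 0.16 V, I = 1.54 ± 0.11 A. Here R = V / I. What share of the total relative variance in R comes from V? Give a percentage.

56.1%

(δR/R)² = (1·δV/V)² + (-1·δI/I)²
  V term: (1×0.0808)² = 0.00653
  I term: (-1×0.0714)² = 0.00510
Total = 0.0116. Share from V = 0.00653/0.0116 = 0.561.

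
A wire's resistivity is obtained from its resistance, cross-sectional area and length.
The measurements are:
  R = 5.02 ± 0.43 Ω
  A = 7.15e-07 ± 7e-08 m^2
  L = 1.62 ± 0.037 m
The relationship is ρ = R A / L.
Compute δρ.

2.93e-07 Ω·m

ρ is a product of powers, so relative uncertainties combine in quadrature:
  (1·δR/R)² = (1×0.0857)² = 0.00734;  (1·δA/A)² = (1×0.0979)² = 0.00958;  (-1·δL/L)² = (-1×0.0228)² = 0.000522
δρ/ρ = √(0.0174) = 0.132
ρ = 2.22e-06 Ω·m, so δρ = 0.132 × 2.22e-06 = 2.93e-07 Ω·m.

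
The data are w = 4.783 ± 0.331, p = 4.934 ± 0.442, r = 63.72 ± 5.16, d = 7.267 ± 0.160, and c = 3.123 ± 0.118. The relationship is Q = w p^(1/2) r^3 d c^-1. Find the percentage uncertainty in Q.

26.0%

For a monomial Q ∝ w, p^(1/2), r^3, d, c^-1, fractional errors add in quadrature:
  (1·δw/w)² = (1×0.0692)² = 0.00479;  (½·δp/p)² = (0.5×0.0896)² = 0.00201;  (3·δr/r)² = (3×0.0810)² = 0.0590;  (1·δd/d)² = (1×0.0220)² = 0.000485;  (-1·δc/c)² = (-1×0.0378)² = 0.00143
δQ/Q = √(0.0677) = 0.260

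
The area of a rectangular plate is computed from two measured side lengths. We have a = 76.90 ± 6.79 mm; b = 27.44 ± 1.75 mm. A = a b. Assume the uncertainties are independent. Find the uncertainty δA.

230 mm^2

A is a product of powers, so relative uncertainties combine in quadrature:
  (1·δa/a)² = (1×0.0883)² = 0.00780;  (1·δb/b)² = (1×0.0638)² = 0.00407
δA/A = √(0.0119) = 0.109
A = 2110 mm^2, so δA = 0.109 × 2110 = 230 mm^2.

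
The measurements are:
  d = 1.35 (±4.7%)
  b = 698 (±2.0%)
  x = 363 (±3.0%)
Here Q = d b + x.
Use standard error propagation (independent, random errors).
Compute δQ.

49.3

Let p = d·b = 942. δp/p = √((1·δd/d)² + (1·δb/b)²) = √(0.00221 + 0.000400) = 0.0511, so δp = 48.1.
Q = p + x: δQ = √(δp² + δx²) = √(2320 + 119) = 49.3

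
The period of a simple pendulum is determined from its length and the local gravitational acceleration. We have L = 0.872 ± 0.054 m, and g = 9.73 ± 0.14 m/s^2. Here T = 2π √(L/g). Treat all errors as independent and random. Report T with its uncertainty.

For a monomial T ∝ L^(1/2), g^(-1/2), fractional errors add in quadrature:
  (½·δL/L)² = (0.5×0.0619)² = 0.000959;  (−½·δg/g)² = (-0.5×0.0144)² = 5.18e-05
δT/T = √(0.00101) = 0.0318
T = 1.88 s, so δT = 0.0318 × 1.88 = 0.0598 s.

1.88 ± 0.0598 s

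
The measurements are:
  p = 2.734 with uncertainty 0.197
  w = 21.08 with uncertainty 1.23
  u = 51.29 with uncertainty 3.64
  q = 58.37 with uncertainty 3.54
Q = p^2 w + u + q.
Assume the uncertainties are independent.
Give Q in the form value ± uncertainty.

Let h = p^2·w = 157.6. δh/h = √((2·δp/p)² + (1·δw/w)²) = √(0.0208 + 0.00340) = 0.155, so δh = 24.5.
Q = h + u + q: δQ = √(δh² + δu² + δq²) = √(600 + 13.2 + 12.5) = 25.0
Q = 267.2.

267.2 ± 25.0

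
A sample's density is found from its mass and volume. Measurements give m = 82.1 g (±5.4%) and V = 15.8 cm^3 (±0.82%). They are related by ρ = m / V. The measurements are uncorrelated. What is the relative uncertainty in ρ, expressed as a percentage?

5.46%

Since ρ is a product/quotient, work with relative uncertainties:
  (1·δm/m)² = (1×0.0540)² = 0.00292;  (-1·δV/V)² = (-1×0.00820)² = 6.72e-05
δρ/ρ = √(0.00298) = 0.0546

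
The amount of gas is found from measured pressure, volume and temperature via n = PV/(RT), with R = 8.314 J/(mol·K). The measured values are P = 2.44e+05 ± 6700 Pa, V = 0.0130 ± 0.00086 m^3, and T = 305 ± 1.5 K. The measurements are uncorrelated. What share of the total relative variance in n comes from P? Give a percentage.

14.6%

(δn/n)² = (1·δP/P)² + (1·δV/V)² + (-1·δT/T)²
  P term: (1×0.0275)² = 0.000754
  V term: (1×0.0662)² = 0.00438
  T term: (-1×0.00492)² = 2.42e-05
Total = 0.00515. Share from P = 0.000754/0.00515 = 0.146.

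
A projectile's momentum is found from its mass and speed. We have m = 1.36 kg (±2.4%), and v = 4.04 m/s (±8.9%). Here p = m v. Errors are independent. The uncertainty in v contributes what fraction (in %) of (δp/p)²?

93.2%

(δp/p)² = (1·δm/m)² + (1·δv/v)²
  m term: (1×0.0240)² = 0.000576
  v term: (1×0.0890)² = 0.00792
Total = 0.00850. Share from v = 0.00792/0.00850 = 0.932.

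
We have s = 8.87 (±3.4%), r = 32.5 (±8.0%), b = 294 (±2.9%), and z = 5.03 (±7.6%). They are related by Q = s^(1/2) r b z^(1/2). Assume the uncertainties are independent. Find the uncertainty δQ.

Q is a product of powers, so relative uncertainties combine in quadrature:
  (½·δs/s)² = (0.5×0.0340)² = 0.000289;  (1·δr/r)² = (1×0.0800)² = 0.00640;  (1·δb/b)² = (1×0.0290)² = 0.000841;  (½·δz/z)² = (0.5×0.0760)² = 0.00144
δQ/Q = √(0.00897) = 0.0947
Q = 63800, so δQ = 0.0947 × 63800 = 6050.

6050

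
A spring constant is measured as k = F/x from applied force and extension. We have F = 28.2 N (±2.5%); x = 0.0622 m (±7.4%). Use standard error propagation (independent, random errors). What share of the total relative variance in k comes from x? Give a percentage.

89.8%

(δk/k)² = (1·δF/F)² + (-1·δx/x)²
  F term: (1×0.0250)² = 0.000625
  x term: (-1×0.0740)² = 0.00548
Total = 0.00610. Share from x = 0.00548/0.00610 = 0.898.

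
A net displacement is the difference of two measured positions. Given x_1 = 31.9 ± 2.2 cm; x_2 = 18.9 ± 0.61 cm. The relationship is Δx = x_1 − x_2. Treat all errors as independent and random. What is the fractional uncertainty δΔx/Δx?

0.176

Sums and differences: (δΔx)² = Σ (cᵢ δxᵢ)².
  (δx_1)² = 4.84;  (δx_2)² = 0.372
δΔx = √(5.21) = 2.28 cm
Δx = 13.0 cm, so δΔx/Δx = 2.28/13.0 = 0.176.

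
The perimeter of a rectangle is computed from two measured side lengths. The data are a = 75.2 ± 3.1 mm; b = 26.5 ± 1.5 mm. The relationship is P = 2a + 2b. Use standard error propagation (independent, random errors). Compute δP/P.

Sums and differences: (δP)² = Σ (cᵢ δxᵢ)².
  (2·δa)² = 38.4;  (2·δb)² = 9.00
δP = √(47.4) = 6.89 mm
P = 203 mm, so δP/P = 6.89/203 = 0.0339.

0.0339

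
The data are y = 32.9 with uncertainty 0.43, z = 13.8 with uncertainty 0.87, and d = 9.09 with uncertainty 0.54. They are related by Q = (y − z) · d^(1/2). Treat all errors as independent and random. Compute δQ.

Let u = y − z = 19.1. δu = √(δy² + δz²) = √(0.185 + 0.757) = 0.970, so δu/u = 0.0508.
Q is then a monomial in u, d:
δQ/Q = √((δu/u)² + (½·δd/d)²) = √(0.00258 + 0.000882) = 0.0589
Q = 57.6, so δQ = 0.0589 × 57.6 = 3.39.

3.39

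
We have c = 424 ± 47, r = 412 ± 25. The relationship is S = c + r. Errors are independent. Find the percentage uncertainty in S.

6.37%

For a sum/difference, combine absolute errors in quadrature:
  (δc)² = 2210;  (δr)² = 625
δS = √(2830) = 53.2
S = 836, so δS/S = 53.2/836 = 0.0637.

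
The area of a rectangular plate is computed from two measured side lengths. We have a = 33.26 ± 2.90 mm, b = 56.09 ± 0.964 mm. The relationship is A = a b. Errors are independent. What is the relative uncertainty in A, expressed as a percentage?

For a monomial A ∝ a, b, fractional errors add in quadrature:
  (1·δa/a)² = (1×0.0872)² = 0.00760;  (1·δb/b)² = (1×0.0172)² = 0.000295
δA/A = √(0.00790) = 0.0889

8.89%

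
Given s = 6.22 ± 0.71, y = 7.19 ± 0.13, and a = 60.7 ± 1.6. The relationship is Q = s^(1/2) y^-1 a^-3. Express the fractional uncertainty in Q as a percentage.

9.92%

Since Q is a product/quotient, work with relative uncertainties:
  (½·δs/s)² = (0.5×0.114)² = 0.00326;  (-1·δy/y)² = (-1×0.0181)² = 0.000327;  (-3·δa/a)² = (-3×0.0264)² = 0.00625
δQ/Q = √(0.00984) = 0.0992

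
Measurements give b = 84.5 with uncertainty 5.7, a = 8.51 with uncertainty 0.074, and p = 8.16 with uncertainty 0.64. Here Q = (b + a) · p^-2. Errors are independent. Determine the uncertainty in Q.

0.235

Let u = b + a = 93.0. δu = √(δb² + δa²) = √(32.5 + 0.00548) = 5.70, so δu/u = 0.0613.
Q is then a monomial in u, p:
δQ/Q = √((δu/u)² + (-2·δp/p)²) = √(0.00376 + 0.0246) = 0.168
Q = 1.40, so δQ = 0.168 × 1.40 = 0.235.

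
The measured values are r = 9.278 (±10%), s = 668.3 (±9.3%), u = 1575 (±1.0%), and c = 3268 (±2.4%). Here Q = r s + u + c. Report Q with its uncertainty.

11040 ± 851

Let p = r·s = 6200. δp/p = √((1·δr/r)² + (1·δs/s)²) = √(0.0100 + 0.00865) = 0.137, so δp = 847.
Q = p + u + c: δQ = √(δp² + δu² + δc²) = √(7.17e+05 + 248 + 6150) = 851
Q = 11040.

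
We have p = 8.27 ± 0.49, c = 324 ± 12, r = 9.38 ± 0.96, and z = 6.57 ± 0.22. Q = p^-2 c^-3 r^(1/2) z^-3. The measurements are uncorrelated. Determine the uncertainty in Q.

9.18e-13

Each factor contributes (exponent × relative error)² to (δQ/Q)²:
  (-2·δp/p)² = (-2×0.0593)² = 0.0140;  (-3·δc/c)² = (-3×0.0370)² = 0.0123;  (½·δr/r)² = (0.5×0.102)² = 0.00262;  (-3·δz/z)² = (-3×0.0335)² = 0.0101
δQ/Q = √(0.0391) = 0.198
Q = 4.64e-12, so δQ = 0.198 × 4.64e-12 = 9.18e-13.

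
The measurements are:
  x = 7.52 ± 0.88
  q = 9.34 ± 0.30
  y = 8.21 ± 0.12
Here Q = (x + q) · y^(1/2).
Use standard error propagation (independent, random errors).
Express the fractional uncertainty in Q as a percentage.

5.56%

Let u = x + q = 16.9. δu = √(δx² + δq²) = √(0.774 + 0.0900) = 0.930, so δu/u = 0.0551.
Q is then a monomial in u, y:
δQ/Q = √((δu/u)² + (½·δy/y)²) = √(0.00304 + 5.34e-05) = 0.0556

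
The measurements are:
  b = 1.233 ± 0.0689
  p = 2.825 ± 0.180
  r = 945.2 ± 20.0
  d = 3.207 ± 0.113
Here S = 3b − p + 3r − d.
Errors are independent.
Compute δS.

60.0

Each term contributes (cᵢ δxᵢ)² to (δS)²:
  (3·δb)² = 0.0427;  (δp)² = 0.0324;  (3·δr)² = 3600;  (δd)² = 0.0128
δS = √(3600) = 60.0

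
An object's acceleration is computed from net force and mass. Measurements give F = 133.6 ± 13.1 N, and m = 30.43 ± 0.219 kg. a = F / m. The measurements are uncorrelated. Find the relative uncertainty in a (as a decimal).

For a monomial a ∝ F, m^-1, fractional errors add in quadrature:
  (1·δF/F)² = (1×0.0981)² = 0.00961;  (-1·δm/m)² = (-1×0.00720)² = 5.18e-05
δa/a = √(0.00967) = 0.0983

0.0983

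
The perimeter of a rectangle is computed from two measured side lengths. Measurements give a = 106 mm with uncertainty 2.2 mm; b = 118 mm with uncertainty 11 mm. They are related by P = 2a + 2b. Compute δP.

For a sum/difference, combine absolute errors in quadrature:
  (2·δa)² = 19.4;  (2·δb)² = 484
δP = √(503) = 22.4 mm

22.4 mm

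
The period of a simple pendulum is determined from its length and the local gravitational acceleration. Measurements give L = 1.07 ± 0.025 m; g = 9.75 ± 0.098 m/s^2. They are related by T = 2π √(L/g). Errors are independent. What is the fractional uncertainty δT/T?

Each factor contributes (exponent × relative error)² to (δT/T)²:
  (½·δL/L)² = (0.5×0.0234)² = 0.000136;  (−½·δg/g)² = (-0.5×0.0101)² = 2.53e-05
δT/T = √(0.000162) = 0.0127

0.0127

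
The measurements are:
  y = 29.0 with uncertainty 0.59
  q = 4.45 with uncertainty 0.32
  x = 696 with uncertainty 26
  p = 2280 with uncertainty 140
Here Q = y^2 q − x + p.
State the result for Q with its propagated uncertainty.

5330 ± 340

Let w = y^2·q = 3740. δw/w = √((2·δy/y)² + (1·δq/q)²) = √(0.00166 + 0.00517) = 0.0826, so δw = 309.
Q = w − x + p: δQ = √(δw² + δx² + δp²) = √(95600 + 676 + 19600) = 340
Q = 5330.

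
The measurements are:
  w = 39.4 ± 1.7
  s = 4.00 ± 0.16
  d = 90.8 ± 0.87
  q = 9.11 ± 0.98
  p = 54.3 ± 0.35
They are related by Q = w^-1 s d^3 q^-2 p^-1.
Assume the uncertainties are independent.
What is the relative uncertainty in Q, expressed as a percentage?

22.5%

For a monomial Q ∝ w^-1, s, d^3, q^-2, p^-1, fractional errors add in quadrature:
  (-1·δw/w)² = (-1×0.0431)² = 0.00186;  (1·δs/s)² = (1×0.0400)² = 0.00160;  (3·δd/d)² = (3×0.00958)² = 0.000826;  (-2·δq/q)² = (-2×0.108)² = 0.0463;  (-1·δp/p)² = (-1×0.00645)² = 4.15e-05
δQ/Q = √(0.0506) = 0.225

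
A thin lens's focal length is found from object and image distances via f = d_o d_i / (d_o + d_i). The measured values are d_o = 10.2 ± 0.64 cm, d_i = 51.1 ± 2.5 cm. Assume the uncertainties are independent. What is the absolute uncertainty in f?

0.450 cm

∂f/∂d_o = (d_i/(d_o+d_i))² = 0.695;  ∂f/∂d_i = (d_o/(d_o+d_i))² = 0.0277
δf = √((∂f/∂d_o · δd_o)² + (∂f/∂d_i · δd_i)²) = √(0.198 + 0.00479) = 0.450 cm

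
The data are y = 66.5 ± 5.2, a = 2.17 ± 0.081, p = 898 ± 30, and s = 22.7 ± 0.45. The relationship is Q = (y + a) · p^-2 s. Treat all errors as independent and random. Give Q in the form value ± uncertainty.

0.00193 ± 0.000199

Let u = y + a = 68.7. δu = √(δy² + δa²) = √(27.0 + 0.00656) = 5.20, so δu/u = 0.0757.
Q is then a monomial in u, p, s:
δQ/Q = √((δu/u)² + (-2·δp/p)² + (1·δs/s)²) = √(0.00574 + 0.00446 + 0.000393) = 0.103
Q = 0.00193, so δQ = 0.103 × 0.00193 = 0.000199.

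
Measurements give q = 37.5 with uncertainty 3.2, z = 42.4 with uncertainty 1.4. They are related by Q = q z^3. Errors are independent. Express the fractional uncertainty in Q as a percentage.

Products/powers → add relative errors in quadrature, weighted by exponent:
  (1·δq/q)² = (1×0.0853)² = 0.00728;  (3·δz/z)² = (3×0.0330)² = 0.00981
δQ/Q = √(0.0171) = 0.131

13.1%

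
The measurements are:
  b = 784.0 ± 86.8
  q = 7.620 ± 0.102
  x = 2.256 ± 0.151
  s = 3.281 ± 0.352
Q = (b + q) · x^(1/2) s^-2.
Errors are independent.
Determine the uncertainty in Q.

Let u = b + q = 791.6. δu = √(δb² + δq²) = √(7530 + 0.0104) = 86.8, so δu/u = 0.110.
Q is then a monomial in u, x, s:
δQ/Q = √((δu/u)² + (½·δx/x)² + (-2·δs/s)²) = √(0.0120 + 0.00112 + 0.0460) = 0.243
Q = 110.5, so δQ = 0.243 × 110.5 = 26.9.

26.9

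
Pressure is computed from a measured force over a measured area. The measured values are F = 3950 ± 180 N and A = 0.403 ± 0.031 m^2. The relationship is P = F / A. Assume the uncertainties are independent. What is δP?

876 Pa

Relative error in a monomial: (δP/P)² = Σ (nᵢ · δxᵢ/xᵢ)².
  (1·δF/F)² = (1×0.0456)² = 0.00208;  (-1·δA/A)² = (-1×0.0769)² = 0.00592
δP/P = √(0.00799) = 0.0894
P = 9800 Pa, so δP = 0.0894 × 9800 = 876 Pa.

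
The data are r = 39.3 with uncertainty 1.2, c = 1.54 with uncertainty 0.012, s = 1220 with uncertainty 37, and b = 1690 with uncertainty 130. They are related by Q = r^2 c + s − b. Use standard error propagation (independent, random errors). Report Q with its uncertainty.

1910 ± 199

Let p = r^2·c = 2380. δp/p = √((2·δr/r)² + (1·δc/c)²) = √(0.00373 + 6.07e-05) = 0.0616, so δp = 146.
Q = p + s − b: δQ = √(δp² + δs² + δb²) = √(21400 + 1370 + 16900) = 199
Q = 1910.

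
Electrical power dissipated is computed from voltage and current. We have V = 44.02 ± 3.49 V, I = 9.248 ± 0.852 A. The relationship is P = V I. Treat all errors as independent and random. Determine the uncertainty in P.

49.5 W

Products/powers → add relative errors in quadrature, weighted by exponent:
  (1·δV/V)² = (1×0.0793)² = 0.00629;  (1·δI/I)² = (1×0.0921)² = 0.00849
δP/P = √(0.0148) = 0.122
P = 407.1 W, so δP = 0.122 × 407.1 = 49.5 W.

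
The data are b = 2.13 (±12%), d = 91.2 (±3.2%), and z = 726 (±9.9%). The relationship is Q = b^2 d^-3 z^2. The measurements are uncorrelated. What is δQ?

For a monomial Q ∝ b^2, d^-3, z^2, fractional errors add in quadrature:
  (2·δb/b)² = (2×0.120)² = 0.0576;  (-3·δd/d)² = (-3×0.0320)² = 0.00922;  (2·δz/z)² = (2×0.0990)² = 0.0392
δQ/Q = √(0.106) = 0.326
Q = 3.15, so δQ = 0.326 × 3.15 = 1.03.

1.03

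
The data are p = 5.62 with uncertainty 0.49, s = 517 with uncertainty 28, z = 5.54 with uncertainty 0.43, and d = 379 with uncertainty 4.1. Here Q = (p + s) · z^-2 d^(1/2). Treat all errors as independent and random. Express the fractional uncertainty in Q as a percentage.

16.4%

Let u = p + s = 523. δu = √(δp² + δs²) = √(0.240 + 784) = 28.0, so δu/u = 0.0536.
Q is then a monomial in u, z, d:
δQ/Q = √((δu/u)² + (-2·δz/z)² + (½·δd/d)²) = √(0.00287 + 0.0241 + 2.93e-05) = 0.164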